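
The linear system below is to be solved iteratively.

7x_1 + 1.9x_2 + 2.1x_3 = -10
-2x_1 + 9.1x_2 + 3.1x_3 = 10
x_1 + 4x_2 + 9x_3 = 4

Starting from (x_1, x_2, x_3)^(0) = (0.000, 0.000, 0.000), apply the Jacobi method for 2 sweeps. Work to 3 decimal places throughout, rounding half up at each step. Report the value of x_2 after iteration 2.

Iteration 1:
  x_1 = (-10 - (1.9)·0.000 - (2.1)·0.000) / (7) = -1.429
  x_2 = (10 - (-2)·0.000 - (3.1)·0.000) / (9.1) = 1.099
  x_3 = (4 - (1)·0.000 - (4)·0.000) / (9) = 0.444
Iteration 2:
  x_1 = (-10 - (1.9)·1.099 - (2.1)·0.444) / (7) = -1.860
  x_2 = (10 - (-2)·-1.429 - (3.1)·0.444) / (9.1) = 0.634
  x_3 = (4 - (1)·-1.429 - (4)·1.099) / (9) = 0.115

0.634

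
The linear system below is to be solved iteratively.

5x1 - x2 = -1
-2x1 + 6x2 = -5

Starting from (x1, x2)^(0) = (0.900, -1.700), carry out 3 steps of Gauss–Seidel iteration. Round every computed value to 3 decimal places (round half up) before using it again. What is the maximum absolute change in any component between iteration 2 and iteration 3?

0.009

Iteration 1:
  x1 = (-1 - (-1)·-1.700) / (5) = -0.540
  x2 = (-5 - (-2)·-0.540) / (6) = -1.013
Iteration 2:
  x1 = (-1 - (-1)·-1.013) / (5) = -0.403
  x2 = (-5 - (-2)·-0.403) / (6) = -0.968
Iteration 3:
  x1 = (-1 - (-1)·-0.968) / (5) = -0.394
  x2 = (-5 - (-2)·-0.394) / (6) = -0.965
Change: (0.009, 0.003) → max |·| = 0.009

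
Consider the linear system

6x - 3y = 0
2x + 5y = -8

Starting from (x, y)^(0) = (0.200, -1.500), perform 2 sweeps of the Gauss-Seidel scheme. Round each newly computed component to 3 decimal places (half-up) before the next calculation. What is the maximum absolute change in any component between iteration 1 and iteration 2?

Iteration 1:
  x = (0 - (-3)·-1.500) / (6) = -0.750
  y = (-8 - (2)·-0.750) / (5) = -1.300
Iteration 2:
  x = (0 - (-3)·-1.300) / (6) = -0.650
  y = (-8 - (2)·-0.650) / (5) = -1.340
Change: (0.100, -0.040) → max |·| = 0.100

0.100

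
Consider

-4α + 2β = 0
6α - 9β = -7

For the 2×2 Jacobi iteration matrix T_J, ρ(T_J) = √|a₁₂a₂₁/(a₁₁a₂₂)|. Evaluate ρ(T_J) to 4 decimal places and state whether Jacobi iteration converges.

0.5774

a₁₂a₂₁/(a₁₁a₂₂) = (2)·(6) / ((-4)·(-9)) = 0.333333
ρ = √|0.333333| = √0.333333 = 0.5774
ρ < 1, so Jacobi converges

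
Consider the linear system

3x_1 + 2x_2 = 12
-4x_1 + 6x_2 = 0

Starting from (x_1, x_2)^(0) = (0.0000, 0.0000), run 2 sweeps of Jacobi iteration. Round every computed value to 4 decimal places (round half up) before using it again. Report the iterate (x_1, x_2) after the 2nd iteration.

Iteration 1:
  x_1 = (12 - (2)·0.0000) / (3) = 4.0000
  x_2 = (0 - (-4)·0.0000) / (6) = 0.0000
Iteration 2:
  x_1 = (12 - (2)·0.0000) / (3) = 4.0000
  x_2 = (0 - (-4)·4.0000) / (6) = 2.6667

(4.0000, 2.6667)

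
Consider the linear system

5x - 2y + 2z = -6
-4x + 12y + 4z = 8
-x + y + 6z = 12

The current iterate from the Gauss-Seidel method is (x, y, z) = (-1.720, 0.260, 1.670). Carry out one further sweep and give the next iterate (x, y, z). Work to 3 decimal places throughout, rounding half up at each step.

One sweep:
  x = (-6 - (-2)·0.260 - (2)·1.670) / (5) = -1.764
  y = (8 - (-4)·-1.764 - (4)·1.670) / (12) = -0.478
  z = (12 - (-1)·-1.764 - (1)·-0.478) / (6) = 1.786

(-1.764, -0.478, 1.786)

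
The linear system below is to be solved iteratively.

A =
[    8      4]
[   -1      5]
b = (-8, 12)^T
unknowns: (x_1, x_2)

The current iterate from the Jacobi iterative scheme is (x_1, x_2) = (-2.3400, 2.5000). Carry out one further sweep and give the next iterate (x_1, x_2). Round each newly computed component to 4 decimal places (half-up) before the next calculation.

One sweep:
  x_1 = (-8 - (4)·2.5000) / (8) = -2.2500
  x_2 = (12 - (-1)·-2.3400) / (5) = 1.9320

(-2.2500, 1.9320)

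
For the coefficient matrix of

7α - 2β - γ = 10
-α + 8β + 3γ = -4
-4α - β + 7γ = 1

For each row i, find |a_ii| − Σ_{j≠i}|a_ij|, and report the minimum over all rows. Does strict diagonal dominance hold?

row 1: |7| − (2+1) = 4
row 2: |8| − (1+3) = 4
row 3: |7| − (4+1) = 2
minimum over rows = 2 → strictly diagonally dominant (convergence guaranteed)

2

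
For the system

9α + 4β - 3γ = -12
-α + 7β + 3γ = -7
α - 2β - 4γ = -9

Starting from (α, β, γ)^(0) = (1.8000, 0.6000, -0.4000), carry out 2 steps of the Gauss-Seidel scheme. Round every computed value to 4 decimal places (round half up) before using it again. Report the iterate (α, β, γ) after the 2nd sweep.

(-0.0701, -2.0192, 3.2421)

Iteration 1:
  α = (-12 - (4)·0.6000 - (-3)·-0.4000) / (9) = -1.7333
  β = (-7 - (-1)·-1.7333 - (3)·-0.4000) / (7) = -1.0762
  γ = (-9 - (1)·-1.7333 - (-2)·-1.0762) / (-4) = 2.3548
Iteration 2:
  α = (-12 - (4)·-1.0762 - (-3)·2.3548) / (9) = -0.0701
  β = (-7 - (-1)·-0.0701 - (3)·2.3548) / (7) = -2.0192
  γ = (-9 - (1)·-0.0701 - (-2)·-2.0192) / (-4) = 3.2421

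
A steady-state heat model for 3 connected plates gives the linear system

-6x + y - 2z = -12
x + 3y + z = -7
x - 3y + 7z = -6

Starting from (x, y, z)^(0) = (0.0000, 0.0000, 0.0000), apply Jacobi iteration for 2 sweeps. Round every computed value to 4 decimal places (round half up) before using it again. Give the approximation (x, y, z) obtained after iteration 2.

(1.8968, -2.7143, -2.1428)

Iteration 1:
  x = (-12 - (1)·0.0000 - (-2)·0.0000) / (-6) = 2.0000
  y = (-7 - (1)·0.0000 - (1)·0.0000) / (3) = -2.3333
  z = (-6 - (1)·0.0000 - (-3)·0.0000) / (7) = -0.8571
Iteration 2:
  x = (-12 - (1)·-2.3333 - (-2)·-0.8571) / (-6) = 1.8968
  y = (-7 - (1)·2.0000 - (1)·-0.8571) / (3) = -2.7143
  z = (-6 - (1)·2.0000 - (-3)·-2.3333) / (7) = -2.1428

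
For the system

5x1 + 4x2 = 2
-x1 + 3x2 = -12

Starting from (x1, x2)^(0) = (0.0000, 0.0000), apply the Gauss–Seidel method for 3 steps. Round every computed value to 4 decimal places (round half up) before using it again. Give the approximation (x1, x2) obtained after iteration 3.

(2.6684, -3.1105)

Iteration 1:
  x1 = (2 - (4)·0.0000) / (5) = 0.4000
  x2 = (-12 - (-1)·0.4000) / (3) = -3.8667
Iteration 2:
  x1 = (2 - (4)·-3.8667) / (5) = 3.4934
  x2 = (-12 - (-1)·3.4934) / (3) = -2.8355
Iteration 3:
  x1 = (2 - (4)·-2.8355) / (5) = 2.6684
  x2 = (-12 - (-1)·2.6684) / (3) = -3.1105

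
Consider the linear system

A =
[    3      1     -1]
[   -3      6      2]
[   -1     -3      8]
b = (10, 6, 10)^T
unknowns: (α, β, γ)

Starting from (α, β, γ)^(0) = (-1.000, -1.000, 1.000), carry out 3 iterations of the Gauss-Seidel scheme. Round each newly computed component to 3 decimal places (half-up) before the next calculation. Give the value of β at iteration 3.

Iteration 1:
  α = (10 - (1)·-1.000 - (-1)·1.000) / (3) = 4.000
  β = (6 - (-3)·4.000 - (2)·1.000) / (6) = 2.667
  γ = (10 - (-1)·4.000 - (-3)·2.667) / (8) = 2.750
Iteration 2:
  α = (10 - (1)·2.667 - (-1)·2.750) / (3) = 3.361
  β = (6 - (-3)·3.361 - (2)·2.750) / (6) = 1.764
  γ = (10 - (-1)·3.361 - (-3)·1.764) / (8) = 2.332
Iteration 3:
  α = (10 - (1)·1.764 - (-1)·2.332) / (3) = 3.523
  β = (6 - (-3)·3.523 - (2)·2.332) / (6) = 1.984
  γ = (10 - (-1)·3.523 - (-3)·1.984) / (8) = 2.434

1.984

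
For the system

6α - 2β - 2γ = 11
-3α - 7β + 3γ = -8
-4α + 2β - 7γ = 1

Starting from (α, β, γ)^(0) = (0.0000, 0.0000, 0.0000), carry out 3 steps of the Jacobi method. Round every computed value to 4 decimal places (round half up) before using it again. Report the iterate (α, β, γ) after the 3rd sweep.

(1.6440, -0.1560, -1.2964)

Iteration 1:
  α = (11 - (-2)·0.0000 - (-2)·0.0000) / (6) = 1.8333
  β = (-8 - (-3)·0.0000 - (3)·0.0000) / (-7) = 1.1429
  γ = (1 - (-4)·0.0000 - (2)·0.0000) / (-7) = -0.1429
Iteration 2:
  α = (11 - (-2)·1.1429 - (-2)·-0.1429) / (6) = 2.1667
  β = (-8 - (-3)·1.8333 - (3)·-0.1429) / (-7) = 0.2959
  γ = (1 - (-4)·1.8333 - (2)·1.1429) / (-7) = -0.8639
Iteration 3:
  α = (11 - (-2)·0.2959 - (-2)·-0.8639) / (6) = 1.6440
  β = (-8 - (-3)·2.1667 - (3)·-0.8639) / (-7) = -0.1560
  γ = (1 - (-4)·2.1667 - (2)·0.2959) / (-7) = -1.2964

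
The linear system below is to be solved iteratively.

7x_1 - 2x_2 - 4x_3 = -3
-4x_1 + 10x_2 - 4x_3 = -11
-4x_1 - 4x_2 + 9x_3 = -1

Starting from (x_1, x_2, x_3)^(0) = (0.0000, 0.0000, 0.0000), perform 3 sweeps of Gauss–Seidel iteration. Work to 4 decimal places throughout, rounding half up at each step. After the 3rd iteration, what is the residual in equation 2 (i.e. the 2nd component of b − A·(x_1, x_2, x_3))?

Iteration 1:
  x_1 = (-3 - (-2)·0.0000 - (-4)·0.0000) / (7) = -0.4286
  x_2 = (-11 - (-4)·-0.4286 - (-4)·0.0000) / (10) = -1.2714
  x_3 = (-1 - (-4)·-0.4286 - (-4)·-1.2714) / (9) = -0.8667
Iteration 2:
  x_1 = (-3 - (-2)·-1.2714 - (-4)·-0.8667) / (7) = -1.2871
  x_2 = (-11 - (-4)·-1.2871 - (-4)·-0.8667) / (10) = -1.9615
  x_3 = (-1 - (-4)·-1.2871 - (-4)·-1.9615) / (9) = -1.5549
Iteration 3:
  x_1 = (-3 - (-2)·-1.9615 - (-4)·-1.5549) / (7) = -1.8775
  x_2 = (-11 - (-4)·-1.8775 - (-4)·-1.5549) / (10) = -2.4730
  x_3 = (-1 - (-4)·-1.8775 - (-4)·-2.4730) / (9) = -2.0447
Residual b − A·x = (-2.9823, -1.9588, 0.0003)

-1.9588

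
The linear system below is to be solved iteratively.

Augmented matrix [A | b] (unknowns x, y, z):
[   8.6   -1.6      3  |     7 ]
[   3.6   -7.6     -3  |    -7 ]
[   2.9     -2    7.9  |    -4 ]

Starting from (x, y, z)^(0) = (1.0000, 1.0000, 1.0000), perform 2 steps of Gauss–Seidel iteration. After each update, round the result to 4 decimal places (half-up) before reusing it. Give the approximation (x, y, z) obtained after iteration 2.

Iteration 1:
  x = (7 - (-1.6)·1.0000 - (3)·1.0000) / (8.6) = 0.6512
  y = (-7 - (3.6)·0.6512 - (-3)·1.0000) / (-7.6) = 0.8348
  z = (-4 - (2.9)·0.6512 - (-2)·0.8348) / (7.9) = -0.5340
Iteration 2:
  x = (7 - (-1.6)·0.8348 - (3)·-0.5340) / (8.6) = 1.1555
  y = (-7 - (3.6)·1.1555 - (-3)·-0.5340) / (-7.6) = 1.6792
  z = (-4 - (2.9)·1.1555 - (-2)·1.6792) / (7.9) = -0.5054

(1.1555, 1.6792, -0.5054)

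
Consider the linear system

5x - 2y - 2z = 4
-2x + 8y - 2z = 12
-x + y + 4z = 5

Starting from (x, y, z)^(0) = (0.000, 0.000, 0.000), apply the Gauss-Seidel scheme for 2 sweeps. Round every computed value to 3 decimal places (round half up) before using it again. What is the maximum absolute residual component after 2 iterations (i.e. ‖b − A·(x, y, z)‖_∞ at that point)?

Iteration 1:
  x = (4 - (-2)·0.000 - (-2)·0.000) / (5) = 0.800
  y = (12 - (-2)·0.800 - (-2)·0.000) / (8) = 1.700
  z = (5 - (-1)·0.800 - (1)·1.700) / (4) = 1.025
Iteration 2:
  x = (4 - (-2)·1.700 - (-2)·1.025) / (5) = 1.890
  y = (12 - (-2)·1.890 - (-2)·1.025) / (8) = 2.229
  z = (5 - (-1)·1.890 - (1)·2.229) / (4) = 1.165
Residual b − A·x = (1.338, 0.278, 0.001); ∞-norm = 1.338

1.338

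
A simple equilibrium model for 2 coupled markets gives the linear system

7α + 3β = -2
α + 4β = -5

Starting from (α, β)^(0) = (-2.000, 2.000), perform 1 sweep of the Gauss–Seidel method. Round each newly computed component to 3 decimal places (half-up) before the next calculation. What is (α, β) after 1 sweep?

(-1.143, -0.964)

Iteration 1:
  α = (-2 - (3)·2.000) / (7) = -1.143
  β = (-5 - (1)·-1.143) / (4) = -0.964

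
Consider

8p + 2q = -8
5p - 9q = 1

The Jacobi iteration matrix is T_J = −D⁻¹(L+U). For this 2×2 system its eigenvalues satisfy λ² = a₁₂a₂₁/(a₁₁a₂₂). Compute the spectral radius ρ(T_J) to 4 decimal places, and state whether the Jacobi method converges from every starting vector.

0.3727

a₁₂a₂₁/(a₁₁a₂₂) = (2)·(5) / ((8)·(-9)) = -0.138889
ρ = √|-0.138889| = √0.138889 = 0.3727
ρ < 1, so Jacobi converges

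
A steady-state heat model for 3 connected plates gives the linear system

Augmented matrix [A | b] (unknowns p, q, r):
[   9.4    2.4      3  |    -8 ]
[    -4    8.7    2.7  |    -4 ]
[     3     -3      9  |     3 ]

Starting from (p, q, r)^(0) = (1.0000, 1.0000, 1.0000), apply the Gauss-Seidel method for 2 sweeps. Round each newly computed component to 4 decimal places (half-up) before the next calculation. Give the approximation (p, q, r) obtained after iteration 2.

Iteration 1:
  p = (-8 - (2.4)·1.0000 - (3)·1.0000) / (9.4) = -1.4255
  q = (-4 - (-4)·-1.4255 - (2.7)·1.0000) / (8.7) = -1.4255
  r = (3 - (3)·-1.4255 - (-3)·-1.4255) / (9) = 0.3333
Iteration 2:
  p = (-8 - (2.4)·-1.4255 - (3)·0.3333) / (9.4) = -0.5935
  q = (-4 - (-4)·-0.5935 - (2.7)·0.3333) / (8.7) = -0.8361
  r = (3 - (3)·-0.5935 - (-3)·-0.8361) / (9) = 0.2525

(-0.5935, -0.8361, 0.2525)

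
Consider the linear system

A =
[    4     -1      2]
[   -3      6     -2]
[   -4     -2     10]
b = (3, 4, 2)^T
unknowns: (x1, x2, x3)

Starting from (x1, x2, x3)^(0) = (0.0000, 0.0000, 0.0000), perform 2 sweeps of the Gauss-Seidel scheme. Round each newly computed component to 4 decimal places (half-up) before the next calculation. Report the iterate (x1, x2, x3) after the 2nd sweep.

(0.6563, 1.2309, 0.7087)

Iteration 1:
  x1 = (3 - (-1)·0.0000 - (2)·0.0000) / (4) = 0.7500
  x2 = (4 - (-3)·0.7500 - (-2)·0.0000) / (6) = 1.0417
  x3 = (2 - (-4)·0.7500 - (-2)·1.0417) / (10) = 0.7083
Iteration 2:
  x1 = (3 - (-1)·1.0417 - (2)·0.7083) / (4) = 0.6563
  x2 = (4 - (-3)·0.6563 - (-2)·0.7083) / (6) = 1.2309
  x3 = (2 - (-4)·0.6563 - (-2)·1.2309) / (10) = 0.7087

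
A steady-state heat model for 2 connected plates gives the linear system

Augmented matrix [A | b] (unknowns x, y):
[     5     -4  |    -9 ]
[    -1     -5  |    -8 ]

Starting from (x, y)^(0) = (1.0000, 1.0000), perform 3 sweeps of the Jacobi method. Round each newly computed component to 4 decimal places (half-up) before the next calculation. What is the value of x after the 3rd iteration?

-0.3600

Iteration 1:
  x = (-9 - (-4)·1.0000) / (5) = -1.0000
  y = (-8 - (-1)·1.0000) / (-5) = 1.4000
Iteration 2:
  x = (-9 - (-4)·1.4000) / (5) = -0.6800
  y = (-8 - (-1)·-1.0000) / (-5) = 1.8000
Iteration 3:
  x = (-9 - (-4)·1.8000) / (5) = -0.3600
  y = (-8 - (-1)·-0.6800) / (-5) = 1.7360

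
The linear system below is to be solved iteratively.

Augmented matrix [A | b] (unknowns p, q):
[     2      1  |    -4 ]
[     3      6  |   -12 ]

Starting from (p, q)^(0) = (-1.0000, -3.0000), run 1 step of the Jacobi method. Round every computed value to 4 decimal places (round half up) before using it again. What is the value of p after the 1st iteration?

Iteration 1:
  p = (-4 - (1)·-3.0000) / (2) = -0.5000
  q = (-12 - (3)·-1.0000) / (6) = -1.5000

-0.5000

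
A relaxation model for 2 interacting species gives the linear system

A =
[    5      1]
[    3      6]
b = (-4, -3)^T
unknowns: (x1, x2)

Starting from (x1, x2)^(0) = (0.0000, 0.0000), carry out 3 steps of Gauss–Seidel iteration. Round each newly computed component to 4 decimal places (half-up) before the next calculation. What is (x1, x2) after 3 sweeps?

Iteration 1:
  x1 = (-4 - (1)·0.0000) / (5) = -0.8000
  x2 = (-3 - (3)·-0.8000) / (6) = -0.1000
Iteration 2:
  x1 = (-4 - (1)·-0.1000) / (5) = -0.7800
  x2 = (-3 - (3)·-0.7800) / (6) = -0.1100
Iteration 3:
  x1 = (-4 - (1)·-0.1100) / (5) = -0.7780
  x2 = (-3 - (3)·-0.7780) / (6) = -0.1110

(-0.7780, -0.1110)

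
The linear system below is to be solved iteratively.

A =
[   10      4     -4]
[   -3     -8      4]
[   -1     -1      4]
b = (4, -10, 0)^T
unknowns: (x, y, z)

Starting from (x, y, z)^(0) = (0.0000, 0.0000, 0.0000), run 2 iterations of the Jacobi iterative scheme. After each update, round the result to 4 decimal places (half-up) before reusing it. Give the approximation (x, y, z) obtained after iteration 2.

Iteration 1:
  x = (4 - (4)·0.0000 - (-4)·0.0000) / (10) = 0.4000
  y = (-10 - (-3)·0.0000 - (4)·0.0000) / (-8) = 1.2500
  z = (0 - (-1)·0.0000 - (-1)·0.0000) / (4) = 0.0000
Iteration 2:
  x = (4 - (4)·1.2500 - (-4)·0.0000) / (10) = -0.1000
  y = (-10 - (-3)·0.4000 - (4)·0.0000) / (-8) = 1.1000
  z = (0 - (-1)·0.4000 - (-1)·1.2500) / (4) = 0.4125

(-0.1000, 1.1000, 0.4125)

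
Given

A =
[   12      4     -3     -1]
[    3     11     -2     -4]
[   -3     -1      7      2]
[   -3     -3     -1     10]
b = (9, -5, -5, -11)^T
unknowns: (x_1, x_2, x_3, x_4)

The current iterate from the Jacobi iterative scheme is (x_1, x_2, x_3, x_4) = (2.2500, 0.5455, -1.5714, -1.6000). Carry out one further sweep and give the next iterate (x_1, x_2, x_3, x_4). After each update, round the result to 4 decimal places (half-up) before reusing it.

(0.0420, -1.9357, 0.7851, -0.4185)

One sweep:
  x_1 = (9 - (4)·0.5455 - (-3)·-1.5714 - (-1)·-1.6000) / (12) = 0.0420
  x_2 = (-5 - (3)·2.2500 - (-2)·-1.5714 - (-4)·-1.6000) / (11) = -1.9357
  x_3 = (-5 - (-3)·2.2500 - (-1)·0.5455 - (2)·-1.6000) / (7) = 0.7851
  x_4 = (-11 - (-3)·2.2500 - (-3)·0.5455 - (-1)·-1.5714) / (10) = -0.4185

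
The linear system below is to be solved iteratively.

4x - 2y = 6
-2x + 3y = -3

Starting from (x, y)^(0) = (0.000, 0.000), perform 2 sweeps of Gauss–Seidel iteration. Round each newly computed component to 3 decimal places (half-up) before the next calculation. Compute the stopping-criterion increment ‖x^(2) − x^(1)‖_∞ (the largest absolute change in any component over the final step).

Iteration 1:
  x = (6 - (-2)·0.000) / (4) = 1.500
  y = (-3 - (-2)·1.500) / (3) = 0.000
Iteration 2:
  x = (6 - (-2)·0.000) / (4) = 1.500
  y = (-3 - (-2)·1.500) / (3) = 0.000
Change: (0.000, 0.000) → max |·| = 0.000

0.000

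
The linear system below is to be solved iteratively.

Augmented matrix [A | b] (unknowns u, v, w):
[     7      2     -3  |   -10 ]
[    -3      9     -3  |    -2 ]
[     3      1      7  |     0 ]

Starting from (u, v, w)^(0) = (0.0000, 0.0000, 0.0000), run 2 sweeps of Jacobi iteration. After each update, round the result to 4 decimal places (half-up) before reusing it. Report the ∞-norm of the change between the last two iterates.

Iteration 1:
  u = (-10 - (2)·0.0000 - (-3)·0.0000) / (7) = -1.4286
  v = (-2 - (-3)·0.0000 - (-3)·0.0000) / (9) = -0.2222
  w = (0 - (3)·0.0000 - (1)·0.0000) / (7) = 0.0000
Iteration 2:
  u = (-10 - (2)·-0.2222 - (-3)·0.0000) / (7) = -1.3651
  v = (-2 - (-3)·-1.4286 - (-3)·0.0000) / (9) = -0.6984
  w = (0 - (3)·-1.4286 - (1)·-0.2222) / (7) = 0.6440
Change: (0.0635, -0.4762, 0.6440) → max |·| = 0.6440

0.6440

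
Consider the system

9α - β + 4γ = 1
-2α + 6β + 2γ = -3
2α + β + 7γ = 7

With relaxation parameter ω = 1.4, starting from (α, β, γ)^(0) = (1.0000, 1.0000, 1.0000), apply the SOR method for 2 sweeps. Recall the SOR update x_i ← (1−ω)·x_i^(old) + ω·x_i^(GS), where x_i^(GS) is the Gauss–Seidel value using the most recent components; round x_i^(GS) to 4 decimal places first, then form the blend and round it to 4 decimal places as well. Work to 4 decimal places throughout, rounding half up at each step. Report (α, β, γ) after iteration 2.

(-0.8909, -1.1329, 1.3173)

Iteration 1:
  α: GS value = (1 - (-1)·1.0000 - (4)·1.0000) / (9) = -0.2222;  α ← (1−ω)·1.0000 + ω·-0.2222 = -0.7111
  β: GS value = (-3 - (-2)·-0.7111 - (2)·1.0000) / (6) = -1.0704;  β ← (1−ω)·1.0000 + ω·-1.0704 = -1.8986
  γ: GS value = (7 - (2)·-0.7111 - (1)·-1.8986) / (7) = 1.4744;  γ ← (1−ω)·1.0000 + ω·1.4744 = 1.6642
Iteration 2:
  α: GS value = (1 - (-1)·-1.8986 - (4)·1.6642) / (9) = -0.8395;  α ← (1−ω)·-0.7111 + ω·-0.8395 = -0.8909
  β: GS value = (-3 - (-2)·-0.8909 - (2)·1.6642) / (6) = -1.3517;  β ← (1−ω)·-1.8986 + ω·-1.3517 = -1.1329
  γ: GS value = (7 - (2)·-0.8909 - (1)·-1.1329) / (7) = 1.4164;  γ ← (1−ω)·1.6642 + ω·1.4164 = 1.3173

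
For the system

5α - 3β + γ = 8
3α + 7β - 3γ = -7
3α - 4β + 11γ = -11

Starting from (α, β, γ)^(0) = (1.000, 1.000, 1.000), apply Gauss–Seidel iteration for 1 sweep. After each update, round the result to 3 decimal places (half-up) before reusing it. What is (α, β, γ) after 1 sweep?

(2.000, -1.429, -2.065)

Iteration 1:
  α = (8 - (-3)·1.000 - (1)·1.000) / (5) = 2.000
  β = (-7 - (3)·2.000 - (-3)·1.000) / (7) = -1.429
  γ = (-11 - (3)·2.000 - (-4)·-1.429) / (11) = -2.065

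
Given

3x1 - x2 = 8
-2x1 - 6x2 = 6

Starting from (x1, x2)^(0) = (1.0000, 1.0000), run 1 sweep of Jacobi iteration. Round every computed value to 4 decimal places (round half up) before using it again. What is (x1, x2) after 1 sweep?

(3.0000, -1.3333)

Iteration 1:
  x1 = (8 - (-1)·1.0000) / (3) = 3.0000
  x2 = (6 - (-2)·1.0000) / (-6) = -1.3333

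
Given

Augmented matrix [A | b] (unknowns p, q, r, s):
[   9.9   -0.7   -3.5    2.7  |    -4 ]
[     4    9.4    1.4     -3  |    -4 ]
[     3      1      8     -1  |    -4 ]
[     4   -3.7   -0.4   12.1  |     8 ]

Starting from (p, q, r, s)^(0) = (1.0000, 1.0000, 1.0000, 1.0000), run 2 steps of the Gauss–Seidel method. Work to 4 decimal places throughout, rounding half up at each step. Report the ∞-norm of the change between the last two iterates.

0.4429

Iteration 1:
  p = (-4 - (-0.7)·1.0000 - (-3.5)·1.0000 - (2.7)·1.0000) / (9.9) = -0.2525
  q = (-4 - (4)·-0.2525 - (1.4)·1.0000 - (-3)·1.0000) / (9.4) = -0.1479
  r = (-4 - (3)·-0.2525 - (1)·-0.1479 - (-1)·1.0000) / (8) = -0.2618
  s = (8 - (4)·-0.2525 - (-3.7)·-0.1479 - (-0.4)·-0.2618) / (12.1) = 0.6907
Iteration 2:
  p = (-4 - (-0.7)·-0.1479 - (-3.5)·-0.2618 - (2.7)·0.6907) / (9.9) = -0.6954
  q = (-4 - (4)·-0.6954 - (1.4)·-0.2618 - (-3)·0.6907) / (9.4) = 0.1298
  r = (-4 - (3)·-0.6954 - (1)·0.1298 - (-1)·0.6907) / (8) = -0.1691
  s = (8 - (4)·-0.6954 - (-3.7)·0.1298 - (-0.4)·-0.1691) / (12.1) = 0.9251
Change: (-0.4429, 0.2777, 0.0927, 0.2344) → max |·| = 0.4429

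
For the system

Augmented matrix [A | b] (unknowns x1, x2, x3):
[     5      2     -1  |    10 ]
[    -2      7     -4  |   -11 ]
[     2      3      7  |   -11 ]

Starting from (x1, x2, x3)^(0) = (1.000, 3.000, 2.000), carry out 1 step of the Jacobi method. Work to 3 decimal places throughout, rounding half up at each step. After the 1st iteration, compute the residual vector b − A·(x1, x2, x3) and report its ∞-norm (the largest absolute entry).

20.171

Iteration 1:
  x1 = (10 - (2)·3.000 - (-1)·2.000) / (5) = 1.200
  x2 = (-11 - (-2)·1.000 - (-4)·2.000) / (7) = -0.143
  x3 = (-11 - (2)·1.000 - (3)·3.000) / (7) = -3.143
Residual b − A·x = (1.143, -20.171, 9.030); ∞-norm = 20.171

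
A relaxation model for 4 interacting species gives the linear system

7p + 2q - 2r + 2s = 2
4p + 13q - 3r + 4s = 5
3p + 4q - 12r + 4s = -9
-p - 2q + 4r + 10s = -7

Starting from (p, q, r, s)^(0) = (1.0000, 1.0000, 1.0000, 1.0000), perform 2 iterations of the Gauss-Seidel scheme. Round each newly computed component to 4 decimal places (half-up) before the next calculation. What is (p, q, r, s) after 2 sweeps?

Iteration 1:
  p = (2 - (2)·1.0000 - (-2)·1.0000 - (2)·1.0000) / (7) = 0.0000
  q = (5 - (4)·0.0000 - (-3)·1.0000 - (4)·1.0000) / (13) = 0.3077
  r = (-9 - (3)·0.0000 - (4)·0.3077 - (4)·1.0000) / (-12) = 1.1859
  s = (-7 - (-1)·0.0000 - (-2)·0.3077 - (4)·1.1859) / (10) = -1.1128
Iteration 2:
  p = (2 - (2)·0.3077 - (-2)·1.1859 - (2)·-1.1128) / (7) = 0.8546
  q = (5 - (4)·0.8546 - (-3)·1.1859 - (4)·-1.1128) / (13) = 0.7377
  r = (-9 - (3)·0.8546 - (4)·0.7377 - (4)·-1.1128) / (-12) = 0.8386
  s = (-7 - (-1)·0.8546 - (-2)·0.7377 - (4)·0.8386) / (10) = -0.8024

(0.8546, 0.7377, 0.8386, -0.8024)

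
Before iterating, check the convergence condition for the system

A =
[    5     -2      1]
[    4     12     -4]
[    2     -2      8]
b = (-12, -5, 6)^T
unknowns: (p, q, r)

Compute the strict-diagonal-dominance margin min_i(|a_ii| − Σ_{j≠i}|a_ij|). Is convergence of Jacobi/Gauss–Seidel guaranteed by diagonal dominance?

2

row 1: |5| − (2+1) = 2
row 2: |12| − (4+4) = 4
row 3: |8| − (2+2) = 4
minimum over rows = 2 → strictly diagonally dominant (convergence guaranteed)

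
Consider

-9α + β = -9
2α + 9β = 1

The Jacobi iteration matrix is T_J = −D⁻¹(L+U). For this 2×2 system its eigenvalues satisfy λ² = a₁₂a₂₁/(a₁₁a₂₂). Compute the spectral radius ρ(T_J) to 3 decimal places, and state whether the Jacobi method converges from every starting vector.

0.157

a₁₂a₂₁/(a₁₁a₂₂) = (1)·(2) / ((-9)·(9)) = -0.024691
ρ = √|-0.024691| = √0.024691 = 0.157
ρ < 1, so Jacobi converges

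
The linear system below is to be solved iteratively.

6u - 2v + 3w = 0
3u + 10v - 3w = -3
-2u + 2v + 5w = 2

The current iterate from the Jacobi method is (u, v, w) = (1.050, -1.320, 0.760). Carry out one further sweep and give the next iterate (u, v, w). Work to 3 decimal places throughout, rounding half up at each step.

One sweep:
  u = (0 - (-2)·-1.320 - (3)·0.760) / (6) = -0.820
  v = (-3 - (3)·1.050 - (-3)·0.760) / (10) = -0.387
  w = (2 - (-2)·1.050 - (2)·-1.320) / (5) = 1.348

(-0.820, -0.387, 1.348)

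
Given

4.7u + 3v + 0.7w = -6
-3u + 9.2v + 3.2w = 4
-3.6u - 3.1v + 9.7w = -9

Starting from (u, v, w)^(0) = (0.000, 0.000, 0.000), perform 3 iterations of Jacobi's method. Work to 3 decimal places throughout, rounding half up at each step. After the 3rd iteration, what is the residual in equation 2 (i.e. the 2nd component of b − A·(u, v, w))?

Iteration 1:
  u = (-6 - (3)·0.000 - (0.7)·0.000) / (4.7) = -1.277
  v = (4 - (-3)·0.000 - (3.2)·0.000) / (9.2) = 0.435
  w = (-9 - (-3.6)·0.000 - (-3.1)·0.000) / (9.7) = -0.928
Iteration 2:
  u = (-6 - (3)·0.435 - (0.7)·-0.928) / (4.7) = -1.416
  v = (4 - (-3)·-1.277 - (3.2)·-0.928) / (9.2) = 0.341
  w = (-9 - (-3.6)·-1.277 - (-3.1)·0.435) / (9.7) = -1.263
Iteration 3:
  u = (-6 - (3)·0.341 - (0.7)·-1.263) / (4.7) = -1.306
  v = (4 - (-3)·-1.416 - (3.2)·-1.263) / (9.2) = 0.412
  w = (-9 - (-3.6)·-1.416 - (-3.1)·0.341) / (9.7) = -1.344
Residual b − A·x = (-0.157, 0.592, 0.612)

0.592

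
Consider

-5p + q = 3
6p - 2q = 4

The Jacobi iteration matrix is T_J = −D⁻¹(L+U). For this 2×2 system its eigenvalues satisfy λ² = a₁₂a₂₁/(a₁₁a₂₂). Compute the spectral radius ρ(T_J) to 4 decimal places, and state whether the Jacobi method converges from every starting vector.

0.7746

a₁₂a₂₁/(a₁₁a₂₂) = (1)·(6) / ((-5)·(-2)) = 0.600000
ρ = √|0.600000| = √0.600000 = 0.7746
ρ < 1, so Jacobi converges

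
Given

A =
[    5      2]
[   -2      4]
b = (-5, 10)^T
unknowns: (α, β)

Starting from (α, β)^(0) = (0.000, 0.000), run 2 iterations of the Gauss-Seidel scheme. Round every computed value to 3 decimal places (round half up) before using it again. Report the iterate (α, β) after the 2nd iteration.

(-1.800, 1.600)

Iteration 1:
  α = (-5 - (2)·0.000) / (5) = -1.000
  β = (10 - (-2)·-1.000) / (4) = 2.000
Iteration 2:
  α = (-5 - (2)·2.000) / (5) = -1.800
  β = (10 - (-2)·-1.800) / (4) = 1.600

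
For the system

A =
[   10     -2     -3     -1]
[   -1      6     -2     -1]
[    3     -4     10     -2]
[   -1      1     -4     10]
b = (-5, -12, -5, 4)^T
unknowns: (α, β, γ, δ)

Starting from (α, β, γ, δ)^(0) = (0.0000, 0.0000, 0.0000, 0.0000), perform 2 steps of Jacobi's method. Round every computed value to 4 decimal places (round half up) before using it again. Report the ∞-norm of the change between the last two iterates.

Iteration 1:
  α = (-5 - (-2)·0.0000 - (-3)·0.0000 - (-1)·0.0000) / (10) = -0.5000
  β = (-12 - (-1)·0.0000 - (-2)·0.0000 - (-1)·0.0000) / (6) = -2.0000
  γ = (-5 - (3)·0.0000 - (-4)·0.0000 - (-2)·0.0000) / (10) = -0.5000
  δ = (4 - (-1)·0.0000 - (1)·0.0000 - (-4)·0.0000) / (10) = 0.4000
Iteration 2:
  α = (-5 - (-2)·-2.0000 - (-3)·-0.5000 - (-1)·0.4000) / (10) = -1.0100
  β = (-12 - (-1)·-0.5000 - (-2)·-0.5000 - (-1)·0.4000) / (6) = -2.1833
  γ = (-5 - (3)·-0.5000 - (-4)·-2.0000 - (-2)·0.4000) / (10) = -1.0700
  δ = (4 - (-1)·-0.5000 - (1)·-2.0000 - (-4)·-0.5000) / (10) = 0.3500
Change: (-0.5100, -0.1833, -0.5700, -0.0500) → max |·| = 0.5700

0.5700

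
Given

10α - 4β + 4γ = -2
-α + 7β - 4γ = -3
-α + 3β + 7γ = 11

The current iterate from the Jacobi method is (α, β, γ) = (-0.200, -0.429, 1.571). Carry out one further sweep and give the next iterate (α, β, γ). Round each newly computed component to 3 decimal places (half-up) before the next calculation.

(-1.000, 0.441, 1.727)

One sweep:
  α = (-2 - (-4)·-0.429 - (4)·1.571) / (10) = -1.000
  β = (-3 - (-1)·-0.200 - (-4)·1.571) / (7) = 0.441
  γ = (11 - (-1)·-0.200 - (3)·-0.429) / (7) = 1.727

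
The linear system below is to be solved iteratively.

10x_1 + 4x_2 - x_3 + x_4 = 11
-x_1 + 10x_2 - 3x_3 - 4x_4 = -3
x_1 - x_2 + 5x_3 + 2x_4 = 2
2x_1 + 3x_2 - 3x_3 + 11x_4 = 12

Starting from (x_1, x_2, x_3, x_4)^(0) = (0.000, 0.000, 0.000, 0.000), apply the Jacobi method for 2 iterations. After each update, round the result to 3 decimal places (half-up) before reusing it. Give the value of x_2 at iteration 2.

0.366

Iteration 1:
  x_1 = (11 - (4)·0.000 - (-1)·0.000 - (1)·0.000) / (10) = 1.100
  x_2 = (-3 - (-1)·0.000 - (-3)·0.000 - (-4)·0.000) / (10) = -0.300
  x_3 = (2 - (1)·0.000 - (-1)·0.000 - (2)·0.000) / (5) = 0.400
  x_4 = (12 - (2)·0.000 - (3)·0.000 - (-3)·0.000) / (11) = 1.091
Iteration 2:
  x_1 = (11 - (4)·-0.300 - (-1)·0.400 - (1)·1.091) / (10) = 1.151
  x_2 = (-3 - (-1)·1.100 - (-3)·0.400 - (-4)·1.091) / (10) = 0.366
  x_3 = (2 - (1)·1.100 - (-1)·-0.300 - (2)·1.091) / (5) = -0.316
  x_4 = (12 - (2)·1.100 - (3)·-0.300 - (-3)·0.400) / (11) = 1.082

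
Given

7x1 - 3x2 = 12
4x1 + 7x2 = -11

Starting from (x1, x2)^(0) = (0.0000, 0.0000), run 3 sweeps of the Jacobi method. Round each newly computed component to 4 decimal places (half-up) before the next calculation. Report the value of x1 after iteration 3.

0.6210

Iteration 1:
  x1 = (12 - (-3)·0.0000) / (7) = 1.7143
  x2 = (-11 - (4)·0.0000) / (7) = -1.5714
Iteration 2:
  x1 = (12 - (-3)·-1.5714) / (7) = 1.0408
  x2 = (-11 - (4)·1.7143) / (7) = -2.5510
Iteration 3:
  x1 = (12 - (-3)·-2.5510) / (7) = 0.6210
  x2 = (-11 - (4)·1.0408) / (7) = -2.1662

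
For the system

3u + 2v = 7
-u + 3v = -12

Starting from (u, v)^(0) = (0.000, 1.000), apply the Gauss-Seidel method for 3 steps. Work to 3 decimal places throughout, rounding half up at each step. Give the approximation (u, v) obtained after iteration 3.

Iteration 1:
  u = (7 - (2)·1.000) / (3) = 1.667
  v = (-12 - (-1)·1.667) / (3) = -3.444
Iteration 2:
  u = (7 - (2)·-3.444) / (3) = 4.629
  v = (-12 - (-1)·4.629) / (3) = -2.457
Iteration 3:
  u = (7 - (2)·-2.457) / (3) = 3.971
  v = (-12 - (-1)·3.971) / (3) = -2.676

(3.971, -2.676)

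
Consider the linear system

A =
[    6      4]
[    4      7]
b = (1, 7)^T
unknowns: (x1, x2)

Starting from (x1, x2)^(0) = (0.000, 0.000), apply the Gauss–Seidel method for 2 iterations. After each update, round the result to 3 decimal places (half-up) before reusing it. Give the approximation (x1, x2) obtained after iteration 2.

(-0.437, 1.250)

Iteration 1:
  x1 = (1 - (4)·0.000) / (6) = 0.167
  x2 = (7 - (4)·0.167) / (7) = 0.905
Iteration 2:
  x1 = (1 - (4)·0.905) / (6) = -0.437
  x2 = (7 - (4)·-0.437) / (7) = 1.250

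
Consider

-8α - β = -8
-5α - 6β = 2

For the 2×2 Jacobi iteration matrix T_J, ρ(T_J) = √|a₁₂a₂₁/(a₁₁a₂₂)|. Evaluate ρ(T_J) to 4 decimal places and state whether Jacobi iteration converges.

a₁₂a₂₁/(a₁₁a₂₂) = (-1)·(-5) / ((-8)·(-6)) = 0.104167
ρ = √|0.104167| = √0.104167 = 0.3227
ρ < 1, so Jacobi converges

0.3227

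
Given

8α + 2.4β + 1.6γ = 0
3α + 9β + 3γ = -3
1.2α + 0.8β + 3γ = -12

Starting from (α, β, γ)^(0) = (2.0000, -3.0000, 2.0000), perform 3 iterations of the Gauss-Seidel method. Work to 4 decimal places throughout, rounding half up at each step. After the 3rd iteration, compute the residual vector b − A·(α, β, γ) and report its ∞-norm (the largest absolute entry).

Iteration 1:
  α = (0 - (2.4)·-3.0000 - (1.6)·2.0000) / (8) = 0.5000
  β = (-3 - (3)·0.5000 - (3)·2.0000) / (9) = -1.1667
  γ = (-12 - (1.2)·0.5000 - (0.8)·-1.1667) / (3) = -3.8889
Iteration 2:
  α = (0 - (2.4)·-1.1667 - (1.6)·-3.8889) / (8) = 1.1278
  β = (-3 - (3)·1.1278 - (3)·-3.8889) / (9) = 0.5870
  γ = (-12 - (1.2)·1.1278 - (0.8)·0.5870) / (3) = -4.6077
Iteration 3:
  α = (0 - (2.4)·0.5870 - (1.6)·-4.6077) / (8) = 0.7454
  β = (-3 - (3)·0.7454 - (3)·-4.6077) / (9) = 0.9541
  γ = (-12 - (1.2)·0.7454 - (0.8)·0.9541) / (3) = -4.5526
Residual b − A·x = (-0.9689, -0.1653, 0.0000); ∞-norm = 0.9689

0.9689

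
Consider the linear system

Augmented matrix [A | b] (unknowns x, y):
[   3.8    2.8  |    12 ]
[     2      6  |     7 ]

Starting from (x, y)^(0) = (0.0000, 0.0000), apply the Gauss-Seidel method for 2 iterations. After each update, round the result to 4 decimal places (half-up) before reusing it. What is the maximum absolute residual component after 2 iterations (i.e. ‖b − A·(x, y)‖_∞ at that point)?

0.0784

Iteration 1:
  x = (12 - (2.8)·0.0000) / (3.8) = 3.1579
  y = (7 - (2)·3.1579) / (6) = 0.1140
Iteration 2:
  x = (12 - (2.8)·0.1140) / (3.8) = 3.0739
  y = (7 - (2)·3.0739) / (6) = 0.1420
Residual b − A·x = (-0.0784, 0.0002); ∞-norm = 0.0784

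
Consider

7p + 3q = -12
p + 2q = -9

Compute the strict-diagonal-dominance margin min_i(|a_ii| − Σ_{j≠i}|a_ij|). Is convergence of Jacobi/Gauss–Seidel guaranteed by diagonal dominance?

1

row 1: |7| − (3) = 4
row 2: |2| − (1) = 1
minimum over rows = 1 → strictly diagonally dominant (convergence guaranteed)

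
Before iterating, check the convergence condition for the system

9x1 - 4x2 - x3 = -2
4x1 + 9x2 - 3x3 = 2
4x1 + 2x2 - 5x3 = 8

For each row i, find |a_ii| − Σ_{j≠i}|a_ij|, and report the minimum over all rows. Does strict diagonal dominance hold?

row 1: |9| − (4+1) = 4
row 2: |9| − (4+3) = 2
row 3: |-5| − (4+2) = -1
minimum over rows = -1 → not strictly diagonally dominant

-1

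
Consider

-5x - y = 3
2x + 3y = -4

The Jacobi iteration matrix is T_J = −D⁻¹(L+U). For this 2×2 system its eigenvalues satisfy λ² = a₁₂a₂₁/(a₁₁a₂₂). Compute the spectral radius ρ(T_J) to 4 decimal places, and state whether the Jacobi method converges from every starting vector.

a₁₂a₂₁/(a₁₁a₂₂) = (-1)·(2) / ((-5)·(3)) = 0.133333
ρ = √|0.133333| = √0.133333 = 0.3651
ρ < 1, so Jacobi converges

0.3651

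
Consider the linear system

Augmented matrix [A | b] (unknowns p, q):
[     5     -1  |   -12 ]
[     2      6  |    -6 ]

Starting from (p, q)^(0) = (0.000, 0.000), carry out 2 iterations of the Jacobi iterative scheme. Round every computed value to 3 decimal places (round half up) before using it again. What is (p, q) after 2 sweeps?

Iteration 1:
  p = (-12 - (-1)·0.000) / (5) = -2.400
  q = (-6 - (2)·0.000) / (6) = -1.000
Iteration 2:
  p = (-12 - (-1)·-1.000) / (5) = -2.600
  q = (-6 - (2)·-2.400) / (6) = -0.200

(-2.600, -0.200)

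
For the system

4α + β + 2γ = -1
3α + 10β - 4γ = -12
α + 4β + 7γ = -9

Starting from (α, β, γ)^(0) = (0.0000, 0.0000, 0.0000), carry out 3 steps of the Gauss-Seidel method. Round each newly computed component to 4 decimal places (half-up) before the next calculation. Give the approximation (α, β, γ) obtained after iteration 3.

Iteration 1:
  α = (-1 - (1)·0.0000 - (2)·0.0000) / (4) = -0.2500
  β = (-12 - (3)·-0.2500 - (-4)·0.0000) / (10) = -1.1250
  γ = (-9 - (1)·-0.2500 - (4)·-1.1250) / (7) = -0.6071
Iteration 2:
  α = (-1 - (1)·-1.1250 - (2)·-0.6071) / (4) = 0.3348
  β = (-12 - (3)·0.3348 - (-4)·-0.6071) / (10) = -1.5433
  γ = (-9 - (1)·0.3348 - (4)·-1.5433) / (7) = -0.4517
Iteration 3:
  α = (-1 - (1)·-1.5433 - (2)·-0.4517) / (4) = 0.3617
  β = (-12 - (3)·0.3617 - (-4)·-0.4517) / (10) = -1.4892
  γ = (-9 - (1)·0.3617 - (4)·-1.4892) / (7) = -0.4864

(0.3617, -1.4892, -0.4864)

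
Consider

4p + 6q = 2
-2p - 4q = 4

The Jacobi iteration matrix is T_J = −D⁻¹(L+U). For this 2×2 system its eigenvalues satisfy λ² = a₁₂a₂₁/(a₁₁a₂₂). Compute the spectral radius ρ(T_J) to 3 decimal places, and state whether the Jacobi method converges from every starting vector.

a₁₂a₂₁/(a₁₁a₂₂) = (6)·(-2) / ((4)·(-4)) = 0.750000
ρ = √|0.750000| = √0.750000 = 0.866
ρ < 1, so Jacobi converges

0.866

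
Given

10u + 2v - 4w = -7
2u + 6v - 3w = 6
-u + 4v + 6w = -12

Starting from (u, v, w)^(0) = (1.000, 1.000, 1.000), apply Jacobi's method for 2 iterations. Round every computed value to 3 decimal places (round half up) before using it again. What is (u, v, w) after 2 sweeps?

(-1.933, -0.083, -2.861)

Iteration 1:
  u = (-7 - (2)·1.000 - (-4)·1.000) / (10) = -0.500
  v = (6 - (2)·1.000 - (-3)·1.000) / (6) = 1.167
  w = (-12 - (-1)·1.000 - (4)·1.000) / (6) = -2.500
Iteration 2:
  u = (-7 - (2)·1.167 - (-4)·-2.500) / (10) = -1.933
  v = (6 - (2)·-0.500 - (-3)·-2.500) / (6) = -0.083
  w = (-12 - (-1)·-0.500 - (4)·1.167) / (6) = -2.861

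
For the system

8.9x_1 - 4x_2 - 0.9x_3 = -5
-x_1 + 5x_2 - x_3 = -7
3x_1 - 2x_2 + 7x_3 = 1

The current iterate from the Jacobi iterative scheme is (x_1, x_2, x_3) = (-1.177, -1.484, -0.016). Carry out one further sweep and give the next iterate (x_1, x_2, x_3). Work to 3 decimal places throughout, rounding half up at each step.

(-1.230, -1.639, 0.223)

One sweep:
  x_1 = (-5 - (-4)·-1.484 - (-0.9)·-0.016) / (8.9) = -1.230
  x_2 = (-7 - (-1)·-1.177 - (-1)·-0.016) / (5) = -1.639
  x_3 = (1 - (3)·-1.177 - (-2)·-1.484) / (7) = 0.223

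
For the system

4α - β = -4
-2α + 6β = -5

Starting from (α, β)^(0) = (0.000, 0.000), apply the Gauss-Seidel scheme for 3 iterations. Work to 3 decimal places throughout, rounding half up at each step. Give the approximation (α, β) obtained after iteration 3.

Iteration 1:
  α = (-4 - (-1)·0.000) / (4) = -1.000
  β = (-5 - (-2)·-1.000) / (6) = -1.167
Iteration 2:
  α = (-4 - (-1)·-1.167) / (4) = -1.292
  β = (-5 - (-2)·-1.292) / (6) = -1.264
Iteration 3:
  α = (-4 - (-1)·-1.264) / (4) = -1.316
  β = (-5 - (-2)·-1.316) / (6) = -1.272

(-1.316, -1.272)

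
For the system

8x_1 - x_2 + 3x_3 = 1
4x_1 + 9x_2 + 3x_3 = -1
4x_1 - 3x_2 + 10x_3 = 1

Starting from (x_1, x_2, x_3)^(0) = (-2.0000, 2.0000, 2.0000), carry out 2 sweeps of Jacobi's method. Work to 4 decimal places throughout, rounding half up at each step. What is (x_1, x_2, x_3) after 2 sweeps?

(-0.4236, -0.4444, 0.2833)

Iteration 1:
  x_1 = (1 - (-1)·2.0000 - (3)·2.0000) / (8) = -0.3750
  x_2 = (-1 - (4)·-2.0000 - (3)·2.0000) / (9) = 0.1111
  x_3 = (1 - (4)·-2.0000 - (-3)·2.0000) / (10) = 1.5000
Iteration 2:
  x_1 = (1 - (-1)·0.1111 - (3)·1.5000) / (8) = -0.4236
  x_2 = (-1 - (4)·-0.3750 - (3)·1.5000) / (9) = -0.4444
  x_3 = (1 - (4)·-0.3750 - (-3)·0.1111) / (10) = 0.2833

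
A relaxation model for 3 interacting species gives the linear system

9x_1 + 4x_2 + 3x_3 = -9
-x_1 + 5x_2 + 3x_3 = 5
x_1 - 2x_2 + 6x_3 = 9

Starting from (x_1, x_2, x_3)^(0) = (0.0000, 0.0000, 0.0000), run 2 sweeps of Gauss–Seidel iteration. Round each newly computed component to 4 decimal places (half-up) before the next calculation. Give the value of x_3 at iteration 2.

Iteration 1:
  x_1 = (-9 - (4)·0.0000 - (3)·0.0000) / (9) = -1.0000
  x_2 = (5 - (-1)·-1.0000 - (3)·0.0000) / (5) = 0.8000
  x_3 = (9 - (1)·-1.0000 - (-2)·0.8000) / (6) = 1.9333
Iteration 2:
  x_1 = (-9 - (4)·0.8000 - (3)·1.9333) / (9) = -2.0000
  x_2 = (5 - (-1)·-2.0000 - (3)·1.9333) / (5) = -0.5600
  x_3 = (9 - (1)·-2.0000 - (-2)·-0.5600) / (6) = 1.6467

1.6467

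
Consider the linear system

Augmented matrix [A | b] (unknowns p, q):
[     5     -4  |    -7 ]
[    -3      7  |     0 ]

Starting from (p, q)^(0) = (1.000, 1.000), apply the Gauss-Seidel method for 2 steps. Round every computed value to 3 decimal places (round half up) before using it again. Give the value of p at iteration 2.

Iteration 1:
  p = (-7 - (-4)·1.000) / (5) = -0.600
  q = (0 - (-3)·-0.600) / (7) = -0.257
Iteration 2:
  p = (-7 - (-4)·-0.257) / (5) = -1.606
  q = (0 - (-3)·-1.606) / (7) = -0.688

-1.606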